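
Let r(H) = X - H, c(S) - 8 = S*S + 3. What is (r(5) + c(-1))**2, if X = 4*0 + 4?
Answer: 121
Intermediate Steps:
c(S) = 11 + S**2 (c(S) = 8 + (S*S + 3) = 8 + (S**2 + 3) = 8 + (3 + S**2) = 11 + S**2)
X = 4 (X = 0 + 4 = 4)
r(H) = 4 - H
(r(5) + c(-1))**2 = ((4 - 1*5) + (11 + (-1)**2))**2 = ((4 - 5) + (11 + 1))**2 = (-1 + 12)**2 = 11**2 = 121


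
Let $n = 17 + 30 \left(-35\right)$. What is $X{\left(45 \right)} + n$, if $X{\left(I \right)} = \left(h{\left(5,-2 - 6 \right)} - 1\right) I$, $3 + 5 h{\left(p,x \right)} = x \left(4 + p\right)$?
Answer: $-1753$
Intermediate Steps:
$h{\left(p,x \right)} = - \frac{3}{5} + \frac{x \left(4 + p\right)}{5}$
$X{\left(I \right)} = - 16 I$ ($X{\left(I \right)} = \left(\left(- \frac{3}{5} + \frac{4 \left(-2 - 6\right)}{5} + \frac{1}{5} \cdot 5 \left(-2 - 6\right)\right) - 1\right) I = \left(\left(- \frac{3}{5} + \frac{4}{5} \left(-8\right) + \frac{1}{5} \cdot 5 \left(-8\right)\right) - 1\right) I = \left(\left(- \frac{3}{5} - \frac{32}{5} - 8\right) - 1\right) I = \left(-15 - 1\right) I = - 16 I$)
$n = -1033$ ($n = 17 - 1050 = -1033$)
$X{\left(45 \right)} + n = \left(-16\right) 45 - 1033 = -720 - 1033 = -1753$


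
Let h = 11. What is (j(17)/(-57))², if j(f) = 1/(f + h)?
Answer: 1/2547216 ≈ 3.9259e-7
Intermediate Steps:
j(f) = 1/(11 + f) (j(f) = 1/(f + 11) = 1/(11 + f))
(j(17)/(-57))² = (1/((11 + 17)*(-57)))² = (-1/57/28)² = ((1/28)*(-1/57))² = (-1/1596)² = 1/2547216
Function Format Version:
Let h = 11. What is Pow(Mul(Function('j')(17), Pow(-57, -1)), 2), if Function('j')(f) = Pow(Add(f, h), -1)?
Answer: Rational(1, 2547216) ≈ 3.9259e-7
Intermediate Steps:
Function('j')(f) = Pow(Add(11, f), -1) (Function('j')(f) = Pow(Add(f, 11), -1) = Pow(Add(11, f), -1))
Pow(Mul(Function('j')(17), Pow(-57, -1)), 2) = Pow(Mul(Pow(Add(11, 17), -1), Pow(-57, -1)), 2) = Pow(Mul(Pow(28, -1), Rational(-1, 57)), 2) = Pow(Mul(Rational(1, 28), Rational(-1, 57)), 2) = Pow(Rational(-1, 1596), 2) = Rational(1, 2547216)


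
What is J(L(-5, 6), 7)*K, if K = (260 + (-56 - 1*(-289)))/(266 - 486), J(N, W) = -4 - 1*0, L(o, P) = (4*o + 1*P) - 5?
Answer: 493/55 ≈ 8.9636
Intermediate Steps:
L(o, P) = -5 + P + 4*o (L(o, P) = (4*o + P) - 5 = (P + 4*o) - 5 = -5 + P + 4*o)
J(N, W) = -4 (J(N, W) = -4 + 0 = -4)
K = -493/220 (K = (260 + (-56 + 289))/(-220) = (260 + 233)*(-1/220) = 493*(-1/220) = -493/220 ≈ -2.2409)
J(L(-5, 6), 7)*K = -4*(-493/220) = 493/55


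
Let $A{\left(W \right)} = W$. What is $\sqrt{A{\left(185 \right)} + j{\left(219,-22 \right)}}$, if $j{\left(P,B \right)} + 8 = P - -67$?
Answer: $\sqrt{463} \approx 21.517$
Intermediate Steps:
$j{\left(P,B \right)} = 59 + P$ ($j{\left(P,B \right)} = -8 + \left(P - -67\right) = -8 + \left(P + 67\right) = -8 + \left(67 + P\right) = 59 + P$)
$\sqrt{A{\left(185 \right)} + j{\left(219,-22 \right)}} = \sqrt{185 + \left(59 + 219\right)} = \sqrt{185 + 278} = \sqrt{463}$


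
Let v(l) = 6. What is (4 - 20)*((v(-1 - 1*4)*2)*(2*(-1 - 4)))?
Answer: 1920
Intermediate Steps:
(4 - 20)*((v(-1 - 1*4)*2)*(2*(-1 - 4))) = (4 - 20)*((6*2)*(2*(-1 - 4))) = -192*2*(-5) = -192*(-10) = -16*(-120) = 1920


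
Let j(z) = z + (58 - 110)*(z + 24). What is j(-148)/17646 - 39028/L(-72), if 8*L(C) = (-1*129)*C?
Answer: -113562298/3414501 ≈ -33.259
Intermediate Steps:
j(z) = -1248 - 51*z (j(z) = z - 52*(24 + z) = z + (-1248 - 52*z) = -1248 - 51*z)
L(C) = -129*C/8 (L(C) = ((-1*129)*C)/8 = (-129*C)/8 = -129*C/8)
j(-148)/17646 - 39028/L(-72) = (-1248 - 51*(-148))/17646 - 39028/((-129/8*(-72))) = (-1248 + 7548)*(1/17646) - 39028/1161 = 6300*(1/17646) - 39028*1/1161 = 1050/2941 - 39028/1161 = -113562298/3414501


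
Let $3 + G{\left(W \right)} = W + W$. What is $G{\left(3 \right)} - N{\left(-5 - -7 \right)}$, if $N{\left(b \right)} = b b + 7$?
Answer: $-8$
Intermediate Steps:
$G{\left(W \right)} = -3 + 2 W$ ($G{\left(W \right)} = -3 + \left(W + W\right) = -3 + 2 W$)
$N{\left(b \right)} = 7 + b^{2}$ ($N{\left(b \right)} = b^{2} + 7 = 7 + b^{2}$)
$G{\left(3 \right)} - N{\left(-5 - -7 \right)} = \left(-3 + 2 \cdot 3\right) - \left(7 + \left(-5 - -7\right)^{2}\right) = \left(-3 + 6\right) - \left(7 + \left(-5 + 7\right)^{2}\right) = 3 - \left(7 + 2^{2}\right) = 3 - \left(7 + 4\right) = 3 - 11 = -8$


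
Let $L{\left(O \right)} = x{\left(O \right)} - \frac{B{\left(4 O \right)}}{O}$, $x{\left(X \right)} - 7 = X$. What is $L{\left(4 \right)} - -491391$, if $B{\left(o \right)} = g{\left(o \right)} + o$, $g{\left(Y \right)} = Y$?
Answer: $491394$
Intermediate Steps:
$x{\left(X \right)} = 7 + X$
$B{\left(o \right)} = 2 o$ ($B{\left(o \right)} = o + o = 2 o$)
$L{\left(O \right)} = -1 + O$ ($L{\left(O \right)} = \left(7 + O\right) - \frac{2 \cdot 4 O}{O} = \left(7 + O\right) - \frac{8 O}{O} = \left(7 + O\right) - 8 = -1 + O$)
$L{\left(4 \right)} - -491391 = \left(-1 + 4\right) - -491391 = 3 + 491391 = 491394$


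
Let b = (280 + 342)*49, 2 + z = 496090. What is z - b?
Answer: 465610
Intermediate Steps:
z = 496088 (z = -2 + 496090 = 496088)
b = 30478 (b = 622*49 = 30478)
z - b = 496088 - 1*30478 = 496088 - 30478 = 465610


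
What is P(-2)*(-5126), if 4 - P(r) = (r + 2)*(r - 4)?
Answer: -20504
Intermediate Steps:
P(r) = 4 - (-4 + r)*(2 + r) (P(r) = 4 - (r + 2)*(r - 4) = 4 - (2 + r)*(-4 + r) = 4 - (-4 + r)*(2 + r))
P(-2)*(-5126) = (12 - 1*(-2)**2 + 2*(-2))*(-5126) = (12 - 1*4 - 4)*(-5126) = (12 - 4 - 4)*(-5126) = 4*(-5126) = -20504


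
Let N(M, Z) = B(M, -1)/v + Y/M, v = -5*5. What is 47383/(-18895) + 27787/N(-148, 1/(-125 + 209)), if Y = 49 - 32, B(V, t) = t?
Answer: -1942643975591/5233915 ≈ -3.7116e+5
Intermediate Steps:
v = -25
Y = 17
N(M, Z) = 1/25 + 17/M (N(M, Z) = -1/(-25) + 17/M = -1*(-1/25) + 17/M = 1/25 + 17/M)
47383/(-18895) + 27787/N(-148, 1/(-125 + 209)) = 47383/(-18895) + 27787/(((1/25)*(425 - 148)/(-148))) = 47383*(-1/18895) + 27787/(((1/25)*(-1/148)*277)) = -47383/18895 + 27787/(-277/3700) = -47383/18895 + 27787*(-3700/277) = -47383/18895 - 102811900/277 = -1942643975591/5233915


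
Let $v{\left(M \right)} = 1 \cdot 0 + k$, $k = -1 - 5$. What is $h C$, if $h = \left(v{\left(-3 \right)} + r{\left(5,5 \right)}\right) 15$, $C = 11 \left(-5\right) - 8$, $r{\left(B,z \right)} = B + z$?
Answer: $-3780$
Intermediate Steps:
$k = -6$
$v{\left(M \right)} = -6$ ($v{\left(M \right)} = 1 \cdot 0 - 6 = 0 - 6 = -6$)
$C = -63$ ($C = -55 - 8 = -63$)
$h = 60$ ($h = \left(-6 + \left(5 + 5\right)\right) 15 = \left(-6 + 10\right) 15 = 4 \cdot 15 = 60$)
$h C = 60 \left(-63\right) = -3780$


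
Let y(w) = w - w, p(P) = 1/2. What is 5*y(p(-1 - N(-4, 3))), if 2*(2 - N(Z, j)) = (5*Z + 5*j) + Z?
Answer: 0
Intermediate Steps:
N(Z, j) = 2 - 3*Z - 5*j/2 (N(Z, j) = 2 - ((5*Z + 5*j) + Z)/2 = 2 - (5*j + 6*Z)/2 = 2 + (-3*Z - 5*j/2) = 2 - 3*Z - 5*j/2)
p(P) = ½
y(w) = 0
5*y(p(-1 - N(-4, 3))) = 5*0 = 0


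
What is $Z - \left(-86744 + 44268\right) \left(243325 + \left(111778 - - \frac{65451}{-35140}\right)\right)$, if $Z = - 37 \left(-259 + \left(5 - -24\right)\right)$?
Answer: $\frac{18929521951023}{1255} \approx 1.5083 \cdot 10^{10}$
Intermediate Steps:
$Z = 8510$ ($Z = - 37 \left(-259 + \left(5 + 24\right)\right) = - 37 \left(-259 + 29\right) = \left(-37\right) \left(-230\right) = 8510$)
$Z - \left(-86744 + 44268\right) \left(243325 + \left(111778 - - \frac{65451}{-35140}\right)\right) = 8510 - \left(-86744 + 44268\right) \left(243325 + \left(111778 - - \frac{65451}{-35140}\right)\right) = 8510 - - 42476 \left(243325 + \left(111778 - \left(-65451\right) \left(- \frac{1}{35140}\right)\right)\right) = 8510 - - 42476 \left(243325 + \left(111778 - \frac{65451}{35140}\right)\right) = 8510 - - 42476 \left(243325 + \frac{3927813469}{35140}\right) = 8510 - \left(-42476\right) \frac{12478253969}{35140} = 8510 - - \frac{18929511270973}{1255} = 8510 + \frac{18929511270973}{1255} = \frac{18929521951023}{1255}$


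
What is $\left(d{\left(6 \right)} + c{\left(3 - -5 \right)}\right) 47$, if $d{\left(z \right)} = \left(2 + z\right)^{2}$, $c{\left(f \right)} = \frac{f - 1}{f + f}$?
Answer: $\frac{48457}{16} \approx 3028.6$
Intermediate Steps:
$c{\left(f \right)} = \frac{-1 + f}{2 f}$
$\left(d{\left(6 \right)} + c{\left(3 - -5 \right)}\right) 47 = \left(\left(2 + 6\right)^{2} + \frac{-1 + \left(3 - -5\right)}{2 \left(3 - -5\right)}\right) 47 = \left(8^{2} + \frac{-1 + \left(3 + 5\right)}{2 \left(3 + 5\right)}\right) 47 = \left(64 + \frac{-1 + 8}{2 \cdot 8}\right) 47 = \left(64 + \frac{1}{2} \cdot \frac{1}{8} \cdot 7\right) 47 = \left(64 + \frac{7}{16}\right) 47 = \frac{1031}{16} \cdot 47 = \frac{48457}{16}$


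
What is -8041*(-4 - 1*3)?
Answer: 56287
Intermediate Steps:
-8041*(-4 - 1*3) = -8041*(-4 - 3) = -8041*(-7) = 56287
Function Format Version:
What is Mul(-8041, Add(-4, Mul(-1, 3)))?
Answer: 56287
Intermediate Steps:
Mul(-8041, Add(-4, Mul(-1, 3))) = Mul(-8041, Add(-4, -3)) = Mul(-8041, -7) = 56287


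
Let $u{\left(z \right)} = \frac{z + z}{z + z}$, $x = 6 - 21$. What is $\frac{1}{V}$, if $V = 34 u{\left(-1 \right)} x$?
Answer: $- \frac{1}{510} \approx -0.0019608$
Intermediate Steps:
$x = -15$
$u{\left(z \right)} = 1$ ($u{\left(z \right)} = \frac{2 z}{2 z} = 2 z \frac{1}{2 z} = 1$)
$V = -510$ ($V = 34 \cdot 1 \left(-15\right) = 34 \left(-15\right) = -510$)
$\frac{1}{V} = \frac{1}{-510} = - \frac{1}{510}$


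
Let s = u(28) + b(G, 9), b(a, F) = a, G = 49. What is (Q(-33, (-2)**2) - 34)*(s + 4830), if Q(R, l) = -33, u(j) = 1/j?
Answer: -9153071/28 ≈ -3.2690e+5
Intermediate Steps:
s = 1373/28 (s = 1/28 + 49 = 1373/28 ≈ 49.036)
(Q(-33, (-2)**2) - 34)*(s + 4830) = (-33 - 34)*(1373/28 + 4830) = -67*136613/28 = -9153071/28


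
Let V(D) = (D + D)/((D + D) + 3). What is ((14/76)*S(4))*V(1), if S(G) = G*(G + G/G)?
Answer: 28/19 ≈ 1.4737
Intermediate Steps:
V(D) = 2*D/(3 + 2*D) (V(D) = (2*D)/(2*D + 3) = (2*D)/(3 + 2*D) = 2*D/(3 + 2*D))
S(G) = G*(1 + G) (S(G) = G*(G + 1) = G*(1 + G))
((14/76)*S(4))*V(1) = ((14/76)*(4*(1 + 4)))*(2*1/(3 + 2*1)) = ((14*(1/76))*(4*5))*(2*1/(3 + 2)) = ((7/38)*20)*(2*1/5) = 70*(2*1*(1/5))/19 = (70/19)*(2/5) = 28/19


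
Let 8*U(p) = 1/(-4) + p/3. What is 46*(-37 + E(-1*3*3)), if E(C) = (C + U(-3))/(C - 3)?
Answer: -320045/192 ≈ -1666.9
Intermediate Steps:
U(p) = -1/32 + p/24 (U(p) = (1/(-4) + p/3)/8 = (1*(-1/4) + p*(1/3))/8 = (-1/4 + p/3)/8 = -1/32 + p/24)
E(C) = (-5/32 + C)/(-3 + C) (E(C) = (C + (-1/32 + (1/24)*(-3)))/(C - 3) = (C + (-1/32 - 1/8))/(-3 + C) = (C - 5/32)/(-3 + C) = (-5/32 + C)/(-3 + C))
46*(-37 + E(-1*3*3)) = 46*(-37 + (-5/32 - 1*3*3)/(-3 - 1*3*3)) = 46*(-37 + (-5/32 - 3*3)/(-3 - 3*3)) = 46*(-37 + (-5/32 - 9)/(-3 - 9)) = 46*(-37 - 293/32/(-12)) = 46*(-37 - 1/12*(-293/32)) = 46*(-37 + 293/384) = 46*(-13915/384) = -320045/192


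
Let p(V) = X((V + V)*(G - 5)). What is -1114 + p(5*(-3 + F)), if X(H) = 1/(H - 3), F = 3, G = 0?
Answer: -3343/3 ≈ -1114.3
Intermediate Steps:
X(H) = 1/(-3 + H)
p(V) = 1/(-3 - 10*V) (p(V) = 1/(-3 + (V + V)*(0 - 5)) = 1/(-3 + (2*V)*(-5)) = 1/(-3 - 10*V))
-1114 + p(5*(-3 + F)) = -1114 + 1/(-3 - 50*(-3 + 3)) = -1114 + 1/(-3 - 50*0) = -1114 + 1/(-3 - 10*0) = -1114 + 1/(-3 + 0) = -1114 + 1/(-3) = -1114 - 1/3 = -3343/3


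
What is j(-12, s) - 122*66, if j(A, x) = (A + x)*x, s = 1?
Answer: -8063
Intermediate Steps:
j(A, x) = x*(A + x)
j(-12, s) - 122*66 = 1*(-12 + 1) - 122*66 = 1*(-11) - 8052 = -11 - 8052 = -8063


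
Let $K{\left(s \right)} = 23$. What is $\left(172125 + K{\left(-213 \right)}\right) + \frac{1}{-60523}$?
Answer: $\frac{10418913403}{60523} \approx 1.7215 \cdot 10^{5}$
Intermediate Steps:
$\left(172125 + K{\left(-213 \right)}\right) + \frac{1}{-60523} = \left(172125 + 23\right) + \frac{1}{-60523} = 172148 - \frac{1}{60523} = \frac{10418913403}{60523}$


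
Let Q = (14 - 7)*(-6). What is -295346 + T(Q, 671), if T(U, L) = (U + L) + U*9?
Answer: -295095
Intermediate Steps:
Q = -42 (Q = 7*(-6) = -42)
T(U, L) = L + 10*U (T(U, L) = (L + U) + 9*U = L + 10*U)
-295346 + T(Q, 671) = -295346 + (671 + 10*(-42)) = -295346 + (671 - 420) = -295346 + 251 = -295095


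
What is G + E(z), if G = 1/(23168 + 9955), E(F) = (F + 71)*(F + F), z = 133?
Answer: 1797386473/33123 ≈ 54264.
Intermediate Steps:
E(F) = 2*F*(71 + F) (E(F) = (71 + F)*(2*F) = 2*F*(71 + F))
G = 1/33123 ≈ 3.0191e-5
G + E(z) = 1/33123 + 2*133*(71 + 133) = 1/33123 + 2*133*204 = 1/33123 + 54264 = 1797386473/33123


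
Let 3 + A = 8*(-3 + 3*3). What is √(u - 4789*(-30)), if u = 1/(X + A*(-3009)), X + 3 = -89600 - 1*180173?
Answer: √481357957450361/57883 ≈ 379.04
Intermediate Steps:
X = -269776 (X = -3 + (-89600 - 1*180173) = -3 + (-89600 - 180173) = -3 - 269773 = -269776)
A = 45 (A = -3 + 8*(-3 + 3*3) = -3 + 8*(-3 + 9) = -3 + 8*6 = -3 + 48 = 45)
u = -1/405181 (u = 1/(-269776 + 45*(-3009)) = 1/(-269776 - 135405) = 1/(-405181) = -1/405181 ≈ -2.4680e-6)
√(u - 4789*(-30)) = √(-1/405181 - 4789*(-30)) = √(-1/405181 + 143670) = √(58212354269/405181) = √481357957450361/57883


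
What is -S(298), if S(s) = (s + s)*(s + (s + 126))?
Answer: -430312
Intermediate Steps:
S(s) = 2*s*(126 + 2*s) (S(s) = (2*s)*(s + (126 + s)) = (2*s)*(126 + 2*s) = 2*s*(126 + 2*s))
-S(298) = -4*298*(63 + 298) = -4*298*361 = -1*430312 = -430312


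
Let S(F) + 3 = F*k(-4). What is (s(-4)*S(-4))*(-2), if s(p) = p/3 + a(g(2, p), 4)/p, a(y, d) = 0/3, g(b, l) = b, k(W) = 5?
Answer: -184/3 ≈ -61.333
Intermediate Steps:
a(y, d) = 0 (a(y, d) = 0*(1/3) = 0)
S(F) = -3 + 5*F (S(F) = -3 + F*5 = -3 + 5*F)
s(p) = p/3 (s(p) = p/3 + 0/p = p*(1/3) + 0 = p/3 + 0 = p/3)
(s(-4)*S(-4))*(-2) = (((1/3)*(-4))*(-3 + 5*(-4)))*(-2) = -4*(-3 - 20)/3*(-2) = -4/3*(-23)*(-2) = (92/3)*(-2) = -184/3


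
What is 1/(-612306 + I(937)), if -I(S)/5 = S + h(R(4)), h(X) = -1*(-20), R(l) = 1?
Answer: -1/617091 ≈ -1.6205e-6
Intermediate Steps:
h(X) = 20
I(S) = -100 - 5*S (I(S) = -5*(S + 20) = -5*(20 + S) = -100 - 5*S)
1/(-612306 + I(937)) = 1/(-612306 + (-100 - 5*937)) = 1/(-612306 + (-100 - 4685)) = 1/(-612306 - 4785) = 1/(-617091) = -1/617091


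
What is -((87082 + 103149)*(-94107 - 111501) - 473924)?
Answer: 39113489372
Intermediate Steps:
-((87082 + 103149)*(-94107 - 111501) - 473924) = -(190231*(-205608) - 473924) = -(-39113015448 - 473924) = -1*(-39113489372) = 39113489372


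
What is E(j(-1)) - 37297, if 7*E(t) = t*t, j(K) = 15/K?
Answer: -260854/7 ≈ -37265.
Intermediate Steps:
E(t) = t²/7 (E(t) = (t*t)/7 = t²/7)
E(j(-1)) - 37297 = (15/(-1))²/7 - 37297 = (15*(-1))²/7 - 37297 = (⅐)*(-15)² - 37297 = (⅐)*225 - 37297 = 225/7 - 37297 = -260854/7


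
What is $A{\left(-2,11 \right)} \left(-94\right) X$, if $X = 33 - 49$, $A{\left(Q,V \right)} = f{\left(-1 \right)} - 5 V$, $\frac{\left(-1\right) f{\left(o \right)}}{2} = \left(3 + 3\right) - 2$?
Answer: $-94752$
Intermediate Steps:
$f{\left(o \right)} = -8$ ($f{\left(o \right)} = - 2 \left(\left(3 + 3\right) - 2\right) = - 2 \left(6 - 2\right) = \left(-2\right) 4 = -8$)
$A{\left(Q,V \right)} = -8 - 5 V$
$X = -16$
$A{\left(-2,11 \right)} \left(-94\right) X = \left(-8 - 55\right) \left(-94\right) \left(-16\right) = \left(-63\right) \left(-94\right) \left(-16\right) = 5922 \left(-16\right) = -94752$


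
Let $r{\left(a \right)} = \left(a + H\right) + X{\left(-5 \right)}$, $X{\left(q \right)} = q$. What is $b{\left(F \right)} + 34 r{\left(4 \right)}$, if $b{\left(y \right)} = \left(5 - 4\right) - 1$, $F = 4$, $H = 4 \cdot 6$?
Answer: $782$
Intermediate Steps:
$H = 24$
$b{\left(y \right)} = 0$ ($b{\left(y \right)} = 1 - 1 = 0$)
$r{\left(a \right)} = 19 + a$ ($r{\left(a \right)} = \left(a + 24\right) - 5 = \left(24 + a\right) - 5 = 19 + a$)
$b{\left(F \right)} + 34 r{\left(4 \right)} = 0 + 34 \left(19 + 4\right) = 0 + 34 \cdot 23 = 0 + 782 = 782$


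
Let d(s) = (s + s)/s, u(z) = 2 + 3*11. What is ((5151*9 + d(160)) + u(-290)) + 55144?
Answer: 101540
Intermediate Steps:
u(z) = 35 (u(z) = 2 + 33 = 35)
d(s) = 2 (d(s) = (2*s)/s = 2)
((5151*9 + d(160)) + u(-290)) + 55144 = ((5151*9 + 2) + 35) + 55144 = ((46359 + 2) + 35) + 55144 = (46361 + 35) + 55144 = 46396 + 55144 = 101540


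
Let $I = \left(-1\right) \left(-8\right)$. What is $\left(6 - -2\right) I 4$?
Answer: $256$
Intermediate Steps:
$I = 8$
$\left(6 - -2\right) I 4 = \left(6 - -2\right) 8 \cdot 4 = \left(6 + 2\right) 8 \cdot 4 = 8 \cdot 8 \cdot 4 = 64 \cdot 4 = 256$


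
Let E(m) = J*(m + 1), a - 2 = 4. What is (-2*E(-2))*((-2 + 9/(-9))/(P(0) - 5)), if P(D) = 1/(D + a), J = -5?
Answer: -180/29 ≈ -6.2069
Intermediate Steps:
a = 6 (a = 2 + 4 = 6)
P(D) = 1/(6 + D) (P(D) = 1/(D + 6) = 1/(6 + D))
E(m) = -5 - 5*m (E(m) = -5*(m + 1) = -5*(1 + m) = -5 - 5*m)
(-2*E(-2))*((-2 + 9/(-9))/(P(0) - 5)) = (-2*(-5 - 5*(-2)))*((-2 + 9/(-9))/(1/(6 + 0) - 5)) = (-2*(-5 + 10))*((-2 + 9*(-⅑))/(1/6 - 5)) = (-2*5)*((-2 - 1)/(⅙ - 5)) = -(-30)/(-29/6) = -(-30)*(-6)/29 = -10*18/29 = -180/29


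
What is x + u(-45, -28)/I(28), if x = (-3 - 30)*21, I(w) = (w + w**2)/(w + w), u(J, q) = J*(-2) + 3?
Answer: -19911/29 ≈ -686.59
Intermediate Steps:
u(J, q) = 3 - 2*J (u(J, q) = -2*J + 3 = 3 - 2*J)
I(w) = (w + w**2)/(2*w) (I(w) = (w + w**2)/((2*w)) = (w + w**2)*(1/(2*w)) = (w + w**2)/(2*w))
x = -693 (x = -33*21 = -693)
x + u(-45, -28)/I(28) = -693 + (3 - 2*(-45))/(1/2 + (1/2)*28) = -693 + (3 + 90)/(1/2 + 14) = -693 + 93/(29/2) = -693 + 93*(2/29) = -693 + 186/29 = -19911/29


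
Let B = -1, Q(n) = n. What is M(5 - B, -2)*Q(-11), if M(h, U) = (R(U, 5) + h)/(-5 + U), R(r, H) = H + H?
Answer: 176/7 ≈ 25.143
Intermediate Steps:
R(r, H) = 2*H
M(h, U) = (10 + h)/(-5 + U) (M(h, U) = (2*5 + h)/(-5 + U) = (10 + h)/(-5 + U))
M(5 - B, -2)*Q(-11) = ((10 + (5 - 1*(-1)))/(-5 - 2))*(-11) = ((10 + (5 + 1))/(-7))*(-11) = -(10 + 6)/7*(-11) = -⅐*16*(-11) = -16/7*(-11) = 176/7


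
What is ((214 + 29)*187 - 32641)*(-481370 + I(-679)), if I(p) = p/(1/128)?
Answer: -7274009600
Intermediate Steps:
I(p) = 128*p (I(p) = p/(1/128) = p*128 = 128*p)
((214 + 29)*187 - 32641)*(-481370 + I(-679)) = ((214 + 29)*187 - 32641)*(-481370 + 128*(-679)) = (243*187 - 32641)*(-481370 - 86912) = (45441 - 32641)*(-568282) = 12800*(-568282) = -7274009600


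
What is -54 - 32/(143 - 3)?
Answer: -1898/35 ≈ -54.229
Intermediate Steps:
-54 - 32/(143 - 3) = -54 - 32/140 = -54 + (1/140)*(-32) = -54 - 8/35 = -1898/35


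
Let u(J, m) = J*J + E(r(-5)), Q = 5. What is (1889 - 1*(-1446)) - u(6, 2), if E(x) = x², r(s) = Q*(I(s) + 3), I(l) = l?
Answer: 3199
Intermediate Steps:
r(s) = 15 + 5*s (r(s) = 5*(s + 3) = 5*(3 + s) = 15 + 5*s)
u(J, m) = 100 + J² (u(J, m) = J*J + (15 + 5*(-5))² = J² + (15 - 25)² = J² + (-10)² = J² + 100 = 100 + J²)
(1889 - 1*(-1446)) - u(6, 2) = (1889 - 1*(-1446)) - (100 + 6²) = (1889 + 1446) - (100 + 36) = 3335 - 1*136 = 3335 - 136 = 3199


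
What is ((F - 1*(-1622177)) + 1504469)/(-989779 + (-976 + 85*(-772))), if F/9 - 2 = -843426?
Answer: 892834/211275 ≈ 4.2259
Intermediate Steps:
F = -7590816 (F = 18 + 9*(-843426) = 18 - 7590834 = -7590816)
((F - 1*(-1622177)) + 1504469)/(-989779 + (-976 + 85*(-772))) = ((-7590816 - 1*(-1622177)) + 1504469)/(-989779 + (-976 + 85*(-772))) = ((-7590816 + 1622177) + 1504469)/(-989779 + (-976 - 65620)) = (-5968639 + 1504469)/(-989779 - 66596) = -4464170/(-1056375) = -4464170*(-1/1056375) = 892834/211275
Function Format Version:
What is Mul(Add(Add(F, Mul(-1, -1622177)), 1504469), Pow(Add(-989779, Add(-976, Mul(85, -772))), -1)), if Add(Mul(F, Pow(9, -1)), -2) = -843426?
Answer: Rational(892834, 211275) ≈ 4.2259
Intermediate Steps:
F = -7590816 (F = Add(18, Mul(9, -843426)) = Add(18, -7590834) = -7590816)
Mul(Add(Add(F, Mul(-1, -1622177)), 1504469), Pow(Add(-989779, Add(-976, Mul(85, -772))), -1)) = Mul(Add(Add(-7590816, Mul(-1, -1622177)), 1504469), Pow(Add(-989779, Add(-976, Mul(85, -772))), -1)) = Mul(Add(Add(-7590816, 1622177), 1504469), Pow(Add(-989779, Add(-976, -65620)), -1)) = Mul(Add(-5968639, 1504469), Pow(Add(-989779, -66596), -1)) = Mul(-4464170, Pow(-1056375, -1)) = Mul(-4464170, Rational(-1, 1056375)) = Rational(892834, 211275)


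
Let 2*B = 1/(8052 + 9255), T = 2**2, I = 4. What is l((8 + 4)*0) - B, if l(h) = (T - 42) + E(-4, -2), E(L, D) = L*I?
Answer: -1869157/34614 ≈ -54.000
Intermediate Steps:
T = 4
B = 1/34614 (B = 1/(2*(8052 + 9255)) = (1/2)/17307 = (1/2)*(1/17307) = 1/34614 ≈ 2.8890e-5)
E(L, D) = 4*L (E(L, D) = L*4 = 4*L)
l(h) = -54 (l(h) = (4 - 42) + 4*(-4) = -38 - 16 = -54)
l((8 + 4)*0) - B = -54 - 1*1/34614 = -54 - 1/34614 = -1869157/34614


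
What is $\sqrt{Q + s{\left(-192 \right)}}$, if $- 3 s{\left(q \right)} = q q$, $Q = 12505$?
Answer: $\sqrt{217} \approx 14.731$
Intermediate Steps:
$s{\left(q \right)} = - \frac{q^{2}}{3}$ ($s{\left(q \right)} = - \frac{q q}{3} = - \frac{q^{2}}{3}$)
$\sqrt{Q + s{\left(-192 \right)}} = \sqrt{12505 - \frac{\left(-192\right)^{2}}{3}} = \sqrt{12505 - 12288} = \sqrt{217}$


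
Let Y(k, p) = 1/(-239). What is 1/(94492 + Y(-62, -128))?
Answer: 239/22583587 ≈ 1.0583e-5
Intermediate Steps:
Y(k, p) = -1/239
1/(94492 + Y(-62, -128)) = 1/(94492 - 1/239) = 1/(22583587/239) = 239/22583587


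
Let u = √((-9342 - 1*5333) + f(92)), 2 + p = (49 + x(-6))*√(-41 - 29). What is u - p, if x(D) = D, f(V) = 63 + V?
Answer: 2 - 43*I*√70 + 22*I*√30 ≈ 2.0 - 239.26*I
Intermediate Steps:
p = -2 + 43*I*√70 (p = -2 + (49 - 6)*√(-41 - 29) = -2 + 43*√(-70) = -2 + 43*(I*√70) = -2 + 43*I*√70 ≈ -2.0 + 359.76*I)
u = 22*I*√30 (u = √((-9342 - 1*5333) + (63 + 92)) = √((-9342 - 5333) + 155) = √(-14675 + 155) = √(-14520) = 22*I*√30 ≈ 120.5*I)
u - p = 22*I*√30 - (-2 + 43*I*√70) = 22*I*√30 + (2 - 43*I*√70) = 2 - 43*I*√70 + 22*I*√30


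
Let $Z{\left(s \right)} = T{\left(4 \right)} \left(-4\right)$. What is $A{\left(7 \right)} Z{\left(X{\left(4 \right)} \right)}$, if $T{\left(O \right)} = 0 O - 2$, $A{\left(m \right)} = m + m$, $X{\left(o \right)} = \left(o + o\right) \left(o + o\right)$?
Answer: $112$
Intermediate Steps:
$X{\left(o \right)} = 4 o^{2}$ ($X{\left(o \right)} = 2 o 2 o = 4 o^{2}$)
$A{\left(m \right)} = 2 m$
$T{\left(O \right)} = -2$ ($T{\left(O \right)} = 0 - 2 = -2$)
$Z{\left(s \right)} = 8$ ($Z{\left(s \right)} = \left(-2\right) \left(-4\right) = 8$)
$A{\left(7 \right)} Z{\left(X{\left(4 \right)} \right)} = 2 \cdot 7 \cdot 8 = 14 \cdot 8 = 112$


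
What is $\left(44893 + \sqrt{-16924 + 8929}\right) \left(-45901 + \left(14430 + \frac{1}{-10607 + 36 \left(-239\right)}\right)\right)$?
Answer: $- \frac{27141831126126}{19211} - \frac{604589382 i \sqrt{7995}}{19211} \approx -1.4128 \cdot 10^{9} - 2.814 \cdot 10^{6} i$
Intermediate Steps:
$\left(44893 + \sqrt{-16924 + 8929}\right) \left(-45901 + \left(14430 + \frac{1}{-10607 + 36 \left(-239\right)}\right)\right) = \left(44893 + \sqrt{-7995}\right) \left(-45901 + \left(14430 + \frac{1}{-10607 - 8604}\right)\right) = \left(44893 + i \sqrt{7995}\right) \left(-45901 + \left(14430 + \frac{1}{-19211}\right)\right) = \left(44893 + i \sqrt{7995}\right) \left(-45901 + \left(14430 - \frac{1}{19211}\right)\right) = \left(44893 + i \sqrt{7995}\right) \left(-45901 + \frac{277214729}{19211}\right) = \left(44893 + i \sqrt{7995}\right) \left(- \frac{604589382}{19211}\right) = - \frac{27141831126126}{19211} - \frac{604589382 i \sqrt{7995}}{19211}$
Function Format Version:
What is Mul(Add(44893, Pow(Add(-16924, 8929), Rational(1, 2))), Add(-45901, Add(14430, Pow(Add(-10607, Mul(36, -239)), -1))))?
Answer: Add(Rational(-27141831126126, 19211), Mul(Rational(-604589382, 19211), I, Pow(7995, Rational(1, 2)))) ≈ Add(-1.4128e+9, Mul(-2.8140e+6, I))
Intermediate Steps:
Mul(Add(44893, Pow(Add(-16924, 8929), Rational(1, 2))), Add(-45901, Add(14430, Pow(Add(-10607, Mul(36, -239)), -1)))) = Mul(Add(44893, Pow(-7995, Rational(1, 2))), Add(-45901, Add(14430, Pow(Add(-10607, -8604), -1)))) = Mul(Add(44893, Mul(I, Pow(7995, Rational(1, 2)))), Add(-45901, Add(14430, Pow(-19211, -1)))) = Mul(Add(44893, Mul(I, Pow(7995, Rational(1, 2)))), Add(-45901, Add(14430, Rational(-1, 19211)))) = Mul(Add(44893, Mul(I, Pow(7995, Rational(1, 2)))), Add(-45901, Rational(277214729, 19211))) = Mul(Add(44893, Mul(I, Pow(7995, Rational(1, 2)))), Rational(-604589382, 19211)) = Add(Rational(-27141831126126, 19211), Mul(Rational(-604589382, 19211), I, Pow(7995, Rational(1, 2))))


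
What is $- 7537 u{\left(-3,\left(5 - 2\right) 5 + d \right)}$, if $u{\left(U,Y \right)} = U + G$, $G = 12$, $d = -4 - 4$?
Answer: $-67833$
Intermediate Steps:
$d = -8$
$u{\left(U,Y \right)} = 12 + U$ ($u{\left(U,Y \right)} = U + 12 = 12 + U$)
$- 7537 u{\left(-3,\left(5 - 2\right) 5 + d \right)} = - 7537 \left(12 - 3\right) = \left(-7537\right) 9 = -67833$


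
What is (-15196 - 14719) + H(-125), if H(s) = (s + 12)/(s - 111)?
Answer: -7059827/236 ≈ -29915.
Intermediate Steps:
H(s) = (12 + s)/(-111 + s)
(-15196 - 14719) + H(-125) = (-15196 - 14719) + (12 - 125)/(-111 - 125) = -29915 - 113/(-236) = -29915 - 1/236*(-113) = -29915 + 113/236 = -7059827/236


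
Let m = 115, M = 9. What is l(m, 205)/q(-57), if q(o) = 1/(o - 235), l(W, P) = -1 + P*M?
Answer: -538448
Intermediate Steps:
l(W, P) = -1 + 9*P (l(W, P) = -1 + P*9 = -1 + 9*P)
q(o) = 1/(-235 + o)
l(m, 205)/q(-57) = (-1 + 9*205)/(1/(-235 - 57)) = (-1 + 1845)/(1/(-292)) = 1844/(-1/292) = 1844*(-292) = -538448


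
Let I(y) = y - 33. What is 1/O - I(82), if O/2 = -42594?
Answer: -4174213/85188 ≈ -49.000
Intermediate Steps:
I(y) = -33 + y
O = -85188 (O = 2*(-42594) = -85188)
1/O - I(82) = 1/(-85188) - (-33 + 82) = -1/85188 - 1*49 = -1/85188 - 49 = -4174213/85188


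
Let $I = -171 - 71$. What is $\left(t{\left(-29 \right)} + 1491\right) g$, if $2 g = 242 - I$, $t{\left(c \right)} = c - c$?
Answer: $360822$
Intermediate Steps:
$I = -242$
$t{\left(c \right)} = 0$
$g = 242$ ($g = \frac{242 - -242}{2} = \frac{242 + 242}{2} = \frac{1}{2} \cdot 484 = 242$)
$\left(t{\left(-29 \right)} + 1491\right) g = \left(0 + 1491\right) 242 = 1491 \cdot 242 = 360822$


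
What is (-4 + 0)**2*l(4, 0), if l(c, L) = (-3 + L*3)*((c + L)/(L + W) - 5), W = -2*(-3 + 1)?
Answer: 192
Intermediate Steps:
W = 4 (W = -2*(-2) = 4)
l(c, L) = (-5 + (L + c)/(4 + L))*(-3 + 3*L) (l(c, L) = (-3 + L*3)*((c + L)/(L + 4) - 5) = (-3 + 3*L)*((L + c)/(4 + L) - 5) = (-3 + 3*L)*(-5 + (L + c)/(4 + L)) = (-5 + (L + c)/(4 + L))*(-3 + 3*L))
(-4 + 0)**2*l(4, 0) = (-4 + 0)**2*(3*(20 - 1*4 - 16*0 - 4*0**2 + 0*4)/(4 + 0)) = (-4)**2*(3*(20 - 4 + 0 - 4*0 + 0)/4) = 16*(3*(1/4)*(20 - 4 + 0 + 0 + 0)) = 16*(3*(1/4)*16) = 16*12 = 192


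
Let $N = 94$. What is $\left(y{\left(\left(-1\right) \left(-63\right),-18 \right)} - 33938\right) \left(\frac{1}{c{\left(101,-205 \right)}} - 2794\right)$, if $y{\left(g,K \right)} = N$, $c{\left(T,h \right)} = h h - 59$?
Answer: $\frac{1984155316766}{20983} \approx 9.456 \cdot 10^{7}$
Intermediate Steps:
$c{\left(T,h \right)} = -59 + h^{2}$ ($c{\left(T,h \right)} = h^{2} - 59 = -59 + h^{2}$)
$y{\left(g,K \right)} = 94$
$\left(y{\left(\left(-1\right) \left(-63\right),-18 \right)} - 33938\right) \left(\frac{1}{c{\left(101,-205 \right)}} - 2794\right) = \left(94 - 33938\right) \left(\frac{1}{-59 + \left(-205\right)^{2}} - 2794\right) = - 33844 \left(\frac{1}{-59 + 42025} - 2794\right) = - 33844 \left(\frac{1}{41966} - 2794\right) = \left(-33844\right) \left(- \frac{117253003}{41966}\right) = \frac{1984155316766}{20983}$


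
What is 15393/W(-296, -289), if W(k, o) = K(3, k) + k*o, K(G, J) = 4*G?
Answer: 15393/85556 ≈ 0.17992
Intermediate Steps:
W(k, o) = 12 + k*o (W(k, o) = 4*3 + k*o = 12 + k*o)
15393/W(-296, -289) = 15393/(12 - 296*(-289)) = 15393/(12 + 85544) = 15393/85556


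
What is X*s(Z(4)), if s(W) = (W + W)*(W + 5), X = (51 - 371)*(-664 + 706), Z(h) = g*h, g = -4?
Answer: -4730880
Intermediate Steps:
Z(h) = -4*h
X = -13440 (X = -320*42 = -13440)
s(W) = 2*W*(5 + W) (s(W) = (2*W)*(5 + W) = 2*W*(5 + W))
X*s(Z(4)) = -26880*(-4*4)*(5 - 4*4) = -26880*(-16)*(5 - 16) = -26880*(-16)*(-11) = -13440*352 = -4730880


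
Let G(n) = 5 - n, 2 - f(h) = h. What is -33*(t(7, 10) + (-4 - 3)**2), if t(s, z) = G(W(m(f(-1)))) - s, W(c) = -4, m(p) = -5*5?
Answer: -1683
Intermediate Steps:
f(h) = 2 - h
m(p) = -25
t(s, z) = 9 - s (t(s, z) = (5 - 1*(-4)) - s = (5 + 4) - s = 9 - s)
-33*(t(7, 10) + (-4 - 3)**2) = -33*((9 - 1*7) + (-4 - 3)**2) = -33*((9 - 7) + (-7)**2) = -33*(2 + 49) = -33*51 = -1683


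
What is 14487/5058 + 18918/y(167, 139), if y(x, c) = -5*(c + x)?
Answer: -1361521/143310 ≈ -9.5005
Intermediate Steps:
y(x, c) = -5*c - 5*x
14487/5058 + 18918/y(167, 139) = 14487/5058 + 18918/(-5*139 - 5*167) = 14487*(1/5058) + 18918/(-695 - 835) = 4829/1686 + 18918/(-1530) = 4829/1686 + 18918*(-1/1530) = 4829/1686 - 1051/85 = -1361521/143310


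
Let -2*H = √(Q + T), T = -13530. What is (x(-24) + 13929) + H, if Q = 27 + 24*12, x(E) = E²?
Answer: 14505 - I*√13215/2 ≈ 14505.0 - 57.478*I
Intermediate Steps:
Q = 315 (Q = 27 + 288 = 315)
H = -I*√13215/2 (H = -√(315 - 13530)/2 = -I*√13215/2 ≈ -57.478*I)
(x(-24) + 13929) + H = ((-24)² + 13929) - I*√13215/2 = (576 + 13929) - I*√13215/2 = 14505 - I*√13215/2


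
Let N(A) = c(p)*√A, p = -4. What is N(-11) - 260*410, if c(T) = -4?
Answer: -106600 - 4*I*√11 ≈ -1.066e+5 - 13.266*I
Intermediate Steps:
N(A) = -4*√A
N(-11) - 260*410 = -4*I*√11 - 260*410 = -4*I*√11 - 106600 = -106600 - 4*I*√11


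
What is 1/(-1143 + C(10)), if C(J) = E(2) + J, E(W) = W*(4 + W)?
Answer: -1/1121 ≈ -0.00089206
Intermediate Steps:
C(J) = 12 + J (C(J) = 2*(4 + 2) + J = 2*6 + J = 12 + J)
1/(-1143 + C(10)) = 1/(-1143 + (12 + 10)) = 1/(-1143 + 22) = 1/(-1121) = -1/1121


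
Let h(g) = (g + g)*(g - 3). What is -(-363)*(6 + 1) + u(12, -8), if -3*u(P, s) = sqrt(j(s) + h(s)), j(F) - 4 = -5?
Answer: 2541 - 5*sqrt(7)/3 ≈ 2536.6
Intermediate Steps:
j(F) = -1 (j(F) = 4 - 5 = -1)
h(g) = 2*g*(-3 + g) (h(g) = (2*g)*(-3 + g) = 2*g*(-3 + g))
u(P, s) = -sqrt(-1 + 2*s*(-3 + s))/3
-(-363)*(6 + 1) + u(12, -8) = -(-363)*(6 + 1) - sqrt(-1 + 2*(-8)*(-3 - 8))/3 = -(-363)*7 - sqrt(-1 + 2*(-8)*(-11))/3 = -121*(-21) - sqrt(-1 + 176)/3 = 2541 - 5*sqrt(7)/3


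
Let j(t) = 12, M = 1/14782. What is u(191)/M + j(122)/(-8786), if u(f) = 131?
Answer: 8506789700/4393 ≈ 1.9364e+6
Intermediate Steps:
M = 1/14782 ≈ 6.7650e-5
u(191)/M + j(122)/(-8786) = 131/(1/14782) + 12/(-8786) = 131*14782 + 12*(-1/8786) = 1936442 - 6/4393 = 8506789700/4393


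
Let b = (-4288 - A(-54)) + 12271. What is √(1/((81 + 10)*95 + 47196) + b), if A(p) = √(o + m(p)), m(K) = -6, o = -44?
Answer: √(24892728610064 - 15591086405*I*√2)/55841 ≈ 89.348 - 0.039571*I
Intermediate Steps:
A(p) = 5*I*√2 (A(p) = √(-44 - 6) = √(-50) = 5*I*√2)
b = 7983 - 5*I*√2 (b = (-4288 - 5*I*√2) + 12271 = 7983 - 5*I*√2 ≈ 7983.0 - 7.0711*I)
√(1/((81 + 10)*95 + 47196) + b) = √(1/((81 + 10)*95 + 47196) + (7983 - 5*I*√2)) = √(1/(91*95 + 47196) + (7983 - 5*I*√2)) = √(1/(8645 + 47196) + (7983 - 5*I*√2)) = √(1/55841 + (7983 - 5*I*√2)) = √(445778704/55841 - 5*I*√2)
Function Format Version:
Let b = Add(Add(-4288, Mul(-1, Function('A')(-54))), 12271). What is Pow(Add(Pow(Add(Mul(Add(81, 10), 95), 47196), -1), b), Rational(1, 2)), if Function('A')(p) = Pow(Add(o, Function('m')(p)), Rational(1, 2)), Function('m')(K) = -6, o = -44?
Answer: Mul(Rational(1, 55841), Pow(Add(24892728610064, Mul(-15591086405, I, Pow(2, Rational(1, 2)))), Rational(1, 2))) ≈ Add(89.348, Mul(-0.039571, I))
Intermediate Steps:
Function('A')(p) = Mul(5, I, Pow(2, Rational(1, 2))) (Function('A')(p) = Pow(Add(-44, -6), Rational(1, 2)) = Pow(-50, Rational(1, 2)) = Mul(5, I, Pow(2, Rational(1, 2))))
b = Add(7983, Mul(-5, I, Pow(2, Rational(1, 2)))) (b = Add(Add(-4288, Mul(-1, Mul(5, I, Pow(2, Rational(1, 2))))), 12271) = Add(Add(-4288, Mul(-5, I, Pow(2, Rational(1, 2)))), 12271) = Add(7983, Mul(-5, I, Pow(2, Rational(1, 2)))) ≈ Add(7983.0, Mul(-7.0711, I)))
Pow(Add(Pow(Add(Mul(Add(81, 10), 95), 47196), -1), b), Rational(1, 2)) = Pow(Add(Pow(Add(Mul(Add(81, 10), 95), 47196), -1), Add(7983, Mul(-5, I, Pow(2, Rational(1, 2))))), Rational(1, 2)) = Pow(Add(Pow(Add(Mul(91, 95), 47196), -1), Add(7983, Mul(-5, I, Pow(2, Rational(1, 2))))), Rational(1, 2)) = Pow(Add(Pow(Add(8645, 47196), -1), Add(7983, Mul(-5, I, Pow(2, Rational(1, 2))))), Rational(1, 2)) = Pow(Add(Pow(55841, -1), Add(7983, Mul(-5, I, Pow(2, Rational(1, 2))))), Rational(1, 2)) = Pow(Add(Rational(1, 55841), Add(7983, Mul(-5, I, Pow(2, Rational(1, 2))))), Rational(1, 2)) = Pow(Add(Rational(445778704, 55841), Mul(-5, I, Pow(2, Rational(1, 2)))), Rational(1, 2))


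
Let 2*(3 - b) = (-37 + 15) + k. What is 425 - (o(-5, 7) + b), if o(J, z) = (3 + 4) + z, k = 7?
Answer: 801/2 ≈ 400.50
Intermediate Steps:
o(J, z) = 7 + z
b = 21/2 (b = 3 - ((-37 + 15) + 7)/2 = 3 - (-22 + 7)/2 = 3 - ½*(-15) = 3 + 15/2 = 21/2 ≈ 10.500)
425 - (o(-5, 7) + b) = 425 - ((7 + 7) + 21/2) = 425 - (14 + 21/2) = 425 - 1*49/2 = 425 - 49/2 = 801/2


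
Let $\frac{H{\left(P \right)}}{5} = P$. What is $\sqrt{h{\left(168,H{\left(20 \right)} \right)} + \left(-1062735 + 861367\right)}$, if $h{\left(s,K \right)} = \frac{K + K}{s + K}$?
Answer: $\frac{i \sqrt{903937602}}{67} \approx 448.74 i$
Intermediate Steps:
$H{\left(P \right)} = 5 P$
$h{\left(s,K \right)} = \frac{2 K}{K + s}$
$\sqrt{h{\left(168,H{\left(20 \right)} \right)} + \left(-1062735 + 861367\right)} = \sqrt{\frac{2 \cdot 5 \cdot 20}{5 \cdot 20 + 168} + \left(-1062735 + 861367\right)} = \sqrt{2 \cdot 100 \frac{1}{100 + 168} - 201368} = \sqrt{2 \cdot 100 \cdot \frac{1}{268} - 201368} = \sqrt{\frac{50}{67} - 201368} = \sqrt{- \frac{13491606}{67}} = \frac{i \sqrt{903937602}}{67}$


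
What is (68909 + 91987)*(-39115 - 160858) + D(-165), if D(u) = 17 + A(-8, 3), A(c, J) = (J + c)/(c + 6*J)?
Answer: -64349711583/2 ≈ -3.2175e+10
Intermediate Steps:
A(c, J) = (J + c)/(c + 6*J)
D(u) = 33/2 (D(u) = 17 + (3 - 8)/(-8 + 6*3) = 17 - 5/(-8 + 18) = 17 - 5/10 = 17 + (1/10)*(-5) = 17 - 1/2 = 33/2)
(68909 + 91987)*(-39115 - 160858) + D(-165) = (68909 + 91987)*(-39115 - 160858) + 33/2 = 160896*(-199973) + 33/2 = -32174855808 + 33/2 = -64349711583/2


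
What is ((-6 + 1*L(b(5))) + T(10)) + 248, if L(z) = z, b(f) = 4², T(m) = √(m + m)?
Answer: 258 + 2*√5 ≈ 262.47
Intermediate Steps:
T(m) = √2*√m (T(m) = √(2*m) = √2*√m)
b(f) = 16
((-6 + 1*L(b(5))) + T(10)) + 248 = ((-6 + 1*16) + √2*√10) + 248 = ((-6 + 16) + 2*√5) + 248 = (10 + 2*√5) + 248 = 258 + 2*√5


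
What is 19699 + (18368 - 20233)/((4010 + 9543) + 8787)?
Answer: 88014759/4468 ≈ 19699.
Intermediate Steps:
19699 + (18368 - 20233)/((4010 + 9543) + 8787) = 19699 - 1865/(13553 + 8787) = 19699 - 1865/22340 = 19699 - 1865*1/22340 = 19699 - 373/4468 = 88014759/4468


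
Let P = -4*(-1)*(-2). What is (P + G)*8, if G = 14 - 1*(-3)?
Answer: 72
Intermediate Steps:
P = -8 (P = 4*(-2) = -8)
G = 17 (G = 14 + 3 = 17)
(P + G)*8 = (-8 + 17)*8 = 9*8 = 72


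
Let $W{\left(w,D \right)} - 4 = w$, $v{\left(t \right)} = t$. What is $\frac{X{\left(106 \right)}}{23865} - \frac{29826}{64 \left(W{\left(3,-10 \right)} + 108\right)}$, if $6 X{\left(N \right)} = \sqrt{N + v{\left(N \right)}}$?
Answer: $- \frac{14913}{3680} + \frac{\sqrt{53}}{71595} \approx -4.0523$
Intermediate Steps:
$W{\left(w,D \right)} = 4 + w$
$X{\left(N \right)} = \frac{\sqrt{2} \sqrt{N}}{6}$ ($X{\left(N \right)} = \frac{\sqrt{N + N}}{6} = \frac{\sqrt{2 N}}{6} = \frac{\sqrt{2} \sqrt{N}}{6}$)
$\frac{X{\left(106 \right)}}{23865} - \frac{29826}{64 \left(W{\left(3,-10 \right)} + 108\right)} = \frac{\frac{1}{6} \sqrt{2} \sqrt{106}}{23865} - \frac{29826}{64 \left(\left(4 + 3\right) + 108\right)} = \frac{\sqrt{53}}{3} \cdot \frac{1}{23865} - \frac{29826}{64 \left(7 + 108\right)} = \frac{\sqrt{53}}{71595} - \frac{29826}{64 \cdot 115} = \frac{\sqrt{53}}{71595} - \frac{29826}{7360} = \frac{\sqrt{53}}{71595} - \frac{14913}{3680} = - \frac{14913}{3680} + \frac{\sqrt{53}}{71595}$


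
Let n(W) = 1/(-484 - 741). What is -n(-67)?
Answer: 1/1225 ≈ 0.00081633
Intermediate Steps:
n(W) = -1/1225 (n(W) = 1/(-1225) = -1/1225)
-n(-67) = -1*(-1/1225) = 1/1225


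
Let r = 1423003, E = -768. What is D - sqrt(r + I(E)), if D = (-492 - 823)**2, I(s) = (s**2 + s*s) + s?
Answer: 1729225 - sqrt(2601883) ≈ 1.7276e+6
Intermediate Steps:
I(s) = s + 2*s**2 (I(s) = (s**2 + s**2) + s = 2*s**2 + s = s + 2*s**2)
D = 1729225 (D = (-1315)**2 = 1729225)
D - sqrt(r + I(E)) = 1729225 - sqrt(1423003 - 768*(1 + 2*(-768))) = 1729225 - sqrt(1423003 - 768*(1 - 1536)) = 1729225 - sqrt(1423003 - 768*(-1535)) = 1729225 - sqrt(1423003 + 1178880) = 1729225 - sqrt(2601883)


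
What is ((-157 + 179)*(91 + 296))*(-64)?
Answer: -544896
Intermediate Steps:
((-157 + 179)*(91 + 296))*(-64) = (22*387)*(-64) = 8514*(-64) = -544896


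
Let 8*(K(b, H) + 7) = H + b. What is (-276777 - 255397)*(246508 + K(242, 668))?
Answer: -262483915933/2 ≈ -1.3124e+11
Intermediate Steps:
K(b, H) = -7 + H/8 + b/8 (K(b, H) = -7 + (H + b)/8 = -7 + (H/8 + b/8) = -7 + H/8 + b/8)
(-276777 - 255397)*(246508 + K(242, 668)) = (-276777 - 255397)*(246508 + (-7 + (⅛)*668 + (⅛)*242)) = -532174*(246508 + (-7 + 167/2 + 121/4)) = -532174*(246508 + 427/4) = -532174*986459/4 = -262483915933/2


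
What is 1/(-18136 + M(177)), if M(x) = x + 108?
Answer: -1/17851 ≈ -5.6019e-5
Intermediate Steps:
M(x) = 108 + x
1/(-18136 + M(177)) = 1/(-18136 + (108 + 177)) = 1/(-18136 + 285) = 1/(-17851) = -1/17851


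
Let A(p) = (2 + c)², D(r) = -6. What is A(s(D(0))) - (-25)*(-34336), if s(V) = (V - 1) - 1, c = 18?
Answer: -858000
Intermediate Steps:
s(V) = -2 + V (s(V) = (-1 + V) - 1 = -2 + V)
A(p) = 400 (A(p) = (2 + 18)² = 20² = 400)
A(s(D(0))) - (-25)*(-34336) = 400 - (-25)*(-34336) = 400 - 1*858400 = 400 - 858400 = -858000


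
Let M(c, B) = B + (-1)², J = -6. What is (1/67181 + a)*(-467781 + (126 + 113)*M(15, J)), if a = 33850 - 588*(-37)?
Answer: -1751938020202512/67181 ≈ -2.6078e+10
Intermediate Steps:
a = 55606 (a = 33850 + 21756 = 55606)
M(c, B) = 1 + B (M(c, B) = B + 1 = 1 + B)
(1/67181 + a)*(-467781 + (126 + 113)*M(15, J)) = (1/67181 + 55606)*(-467781 + (126 + 113)*(1 - 6)) = (1/67181 + 55606)*(-467781 + 239*(-5)) = 3735666687*(-467781 - 1195)/67181 = (3735666687/67181)*(-468976) = -1751938020202512/67181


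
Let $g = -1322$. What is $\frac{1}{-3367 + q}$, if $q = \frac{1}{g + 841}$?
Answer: $- \frac{481}{1619528} \approx -0.000297$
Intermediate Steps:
$q = - \frac{1}{481}$ ($q = \frac{1}{-1322 + 841} = \frac{1}{-481} = - \frac{1}{481} \approx -0.002079$)
$\frac{1}{-3367 + q} = \frac{1}{-3367 - \frac{1}{481}} = \frac{1}{- \frac{1619528}{481}} = - \frac{481}{1619528}$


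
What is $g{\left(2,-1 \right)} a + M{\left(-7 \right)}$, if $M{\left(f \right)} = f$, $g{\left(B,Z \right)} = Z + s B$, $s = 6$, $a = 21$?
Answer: $224$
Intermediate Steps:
$g{\left(B,Z \right)} = Z + 6 B$
$g{\left(2,-1 \right)} a + M{\left(-7 \right)} = \left(-1 + 6 \cdot 2\right) 21 - 7 = \left(-1 + 12\right) 21 - 7 = 11 \cdot 21 - 7 = 231 - 7 = 224$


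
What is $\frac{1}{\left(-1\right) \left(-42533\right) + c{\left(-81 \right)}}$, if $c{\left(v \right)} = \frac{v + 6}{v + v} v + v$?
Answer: $\frac{2}{84829} \approx 2.3577 \cdot 10^{-5}$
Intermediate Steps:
$c{\left(v \right)} = 3 + \frac{3 v}{2}$ ($c{\left(v \right)} = \frac{6 + v}{2 v} v + v = \left(3 + \frac{v}{2}\right) + v = 3 + \frac{3 v}{2}$)
$\frac{1}{\left(-1\right) \left(-42533\right) + c{\left(-81 \right)}} = \frac{1}{\left(-1\right) \left(-42533\right) + \left(3 + \frac{3}{2} \left(-81\right)\right)} = \frac{1}{42533 + \left(3 - \frac{243}{2}\right)} = \frac{1}{42533 - \frac{237}{2}} = \frac{1}{\frac{84829}{2}} = \frac{2}{84829}$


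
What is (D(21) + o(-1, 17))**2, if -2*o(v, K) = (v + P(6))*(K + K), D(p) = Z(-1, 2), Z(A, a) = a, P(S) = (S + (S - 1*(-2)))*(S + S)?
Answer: 8048569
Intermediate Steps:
P(S) = 2*S*(2 + 2*S) (P(S) = (S + (S + 2))*(2*S) = (S + (2 + S))*(2*S) = (2 + 2*S)*(2*S) = 2*S*(2 + 2*S))
D(p) = 2
o(v, K) = -K*(168 + v) (o(v, K) = -(v + 4*6*(1 + 6))*(K + K)/2 = -(v + 4*6*7)*2*K/2 = -(v + 168)*2*K/2 = -(168 + v)*2*K/2 = -K*(168 + v))
(D(21) + o(-1, 17))**2 = (2 - 1*17*(168 - 1))**2 = (2 - 1*17*167)**2 = (2 - 2839)**2 = (-2837)**2 = 8048569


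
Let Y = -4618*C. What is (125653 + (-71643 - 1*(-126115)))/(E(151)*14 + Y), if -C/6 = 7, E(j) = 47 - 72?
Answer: 180125/193606 ≈ 0.93037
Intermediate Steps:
E(j) = -25
C = -42 (C = -6*7 = -42)
Y = 193956 (Y = -4618*(-42) = 193956)
(125653 + (-71643 - 1*(-126115)))/(E(151)*14 + Y) = (125653 + (-71643 - 1*(-126115)))/(-25*14 + 193956) = (125653 + (-71643 + 126115))/(-350 + 193956) = (125653 + 54472)/193606 = 180125*(1/193606) = 180125/193606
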